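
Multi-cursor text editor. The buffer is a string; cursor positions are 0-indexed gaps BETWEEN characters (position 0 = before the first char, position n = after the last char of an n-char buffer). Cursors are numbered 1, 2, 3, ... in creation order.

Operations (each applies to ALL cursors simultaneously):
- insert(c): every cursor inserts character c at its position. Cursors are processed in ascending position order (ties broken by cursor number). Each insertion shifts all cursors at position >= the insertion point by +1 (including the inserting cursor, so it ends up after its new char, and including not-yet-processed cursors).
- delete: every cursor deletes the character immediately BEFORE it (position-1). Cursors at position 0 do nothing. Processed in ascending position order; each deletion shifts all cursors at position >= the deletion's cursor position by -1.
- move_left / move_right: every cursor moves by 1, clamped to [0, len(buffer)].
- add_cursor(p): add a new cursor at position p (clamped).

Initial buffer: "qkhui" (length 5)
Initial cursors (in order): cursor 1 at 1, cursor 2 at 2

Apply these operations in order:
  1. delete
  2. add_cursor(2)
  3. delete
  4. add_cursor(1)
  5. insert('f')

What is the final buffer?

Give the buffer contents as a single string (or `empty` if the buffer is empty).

After op 1 (delete): buffer="hui" (len 3), cursors c1@0 c2@0, authorship ...
After op 2 (add_cursor(2)): buffer="hui" (len 3), cursors c1@0 c2@0 c3@2, authorship ...
After op 3 (delete): buffer="hi" (len 2), cursors c1@0 c2@0 c3@1, authorship ..
After op 4 (add_cursor(1)): buffer="hi" (len 2), cursors c1@0 c2@0 c3@1 c4@1, authorship ..
After op 5 (insert('f')): buffer="ffhffi" (len 6), cursors c1@2 c2@2 c3@5 c4@5, authorship 12.34.

Answer: ffhffi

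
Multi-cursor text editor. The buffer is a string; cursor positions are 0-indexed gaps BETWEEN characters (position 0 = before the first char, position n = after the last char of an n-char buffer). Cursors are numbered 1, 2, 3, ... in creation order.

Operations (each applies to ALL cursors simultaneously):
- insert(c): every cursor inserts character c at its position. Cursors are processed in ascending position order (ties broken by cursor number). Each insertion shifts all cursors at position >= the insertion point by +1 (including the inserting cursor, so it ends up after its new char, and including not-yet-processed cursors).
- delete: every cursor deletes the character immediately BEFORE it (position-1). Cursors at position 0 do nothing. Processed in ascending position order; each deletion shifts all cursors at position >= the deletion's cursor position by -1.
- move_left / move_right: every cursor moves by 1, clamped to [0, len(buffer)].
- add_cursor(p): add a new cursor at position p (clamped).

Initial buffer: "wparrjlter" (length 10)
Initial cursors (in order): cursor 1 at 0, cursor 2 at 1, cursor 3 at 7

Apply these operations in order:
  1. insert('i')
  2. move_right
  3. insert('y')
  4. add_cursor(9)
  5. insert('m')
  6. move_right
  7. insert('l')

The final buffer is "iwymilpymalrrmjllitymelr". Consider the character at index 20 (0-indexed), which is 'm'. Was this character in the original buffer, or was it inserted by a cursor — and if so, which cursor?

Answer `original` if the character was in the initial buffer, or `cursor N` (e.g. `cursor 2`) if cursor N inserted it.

After op 1 (insert('i')): buffer="iwiparrjliter" (len 13), cursors c1@1 c2@3 c3@10, authorship 1.2......3...
After op 2 (move_right): buffer="iwiparrjliter" (len 13), cursors c1@2 c2@4 c3@11, authorship 1.2......3...
After op 3 (insert('y')): buffer="iwyipyarrjlityer" (len 16), cursors c1@3 c2@6 c3@14, authorship 1.12.2.....3.3..
After op 4 (add_cursor(9)): buffer="iwyipyarrjlityer" (len 16), cursors c1@3 c2@6 c4@9 c3@14, authorship 1.12.2.....3.3..
After op 5 (insert('m')): buffer="iwymipymarrmjlitymer" (len 20), cursors c1@4 c2@8 c4@12 c3@18, authorship 1.112.22...4..3.33..
After op 6 (move_right): buffer="iwymipymarrmjlitymer" (len 20), cursors c1@5 c2@9 c4@13 c3@19, authorship 1.112.22...4..3.33..
After op 7 (insert('l')): buffer="iwymilpymalrrmjllitymelr" (len 24), cursors c1@6 c2@11 c4@16 c3@23, authorship 1.1121.22.2..4.4.3.33.3.
Authorship (.=original, N=cursor N): 1 . 1 1 2 1 . 2 2 . 2 . . 4 . 4 . 3 . 3 3 . 3 .
Index 20: author = 3

Answer: cursor 3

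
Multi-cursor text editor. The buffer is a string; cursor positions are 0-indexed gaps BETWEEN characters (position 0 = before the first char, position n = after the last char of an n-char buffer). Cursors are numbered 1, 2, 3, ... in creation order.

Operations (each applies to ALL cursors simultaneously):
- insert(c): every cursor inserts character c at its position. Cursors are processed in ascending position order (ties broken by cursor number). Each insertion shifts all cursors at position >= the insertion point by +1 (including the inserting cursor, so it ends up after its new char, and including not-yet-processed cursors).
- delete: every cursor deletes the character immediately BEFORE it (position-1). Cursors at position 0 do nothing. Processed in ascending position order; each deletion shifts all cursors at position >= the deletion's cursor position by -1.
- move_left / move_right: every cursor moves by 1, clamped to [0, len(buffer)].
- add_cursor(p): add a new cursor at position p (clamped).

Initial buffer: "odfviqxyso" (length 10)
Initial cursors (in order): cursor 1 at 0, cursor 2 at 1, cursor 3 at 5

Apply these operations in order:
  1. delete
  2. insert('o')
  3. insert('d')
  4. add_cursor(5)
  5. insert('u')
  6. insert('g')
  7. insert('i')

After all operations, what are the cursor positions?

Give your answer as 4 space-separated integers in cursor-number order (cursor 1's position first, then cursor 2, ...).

Answer: 10 10 21 14

Derivation:
After op 1 (delete): buffer="dfvqxyso" (len 8), cursors c1@0 c2@0 c3@3, authorship ........
After op 2 (insert('o')): buffer="oodfvoqxyso" (len 11), cursors c1@2 c2@2 c3@6, authorship 12...3.....
After op 3 (insert('d')): buffer="oodddfvodqxyso" (len 14), cursors c1@4 c2@4 c3@9, authorship 1212...33.....
After op 4 (add_cursor(5)): buffer="oodddfvodqxyso" (len 14), cursors c1@4 c2@4 c4@5 c3@9, authorship 1212...33.....
After op 5 (insert('u')): buffer="oodduudufvoduqxyso" (len 18), cursors c1@6 c2@6 c4@8 c3@13, authorship 121212.4..333.....
After op 6 (insert('g')): buffer="oodduuggdugfvodugqxyso" (len 22), cursors c1@8 c2@8 c4@11 c3@17, authorship 12121212.44..3333.....
After op 7 (insert('i')): buffer="oodduuggiidugifvodugiqxyso" (len 26), cursors c1@10 c2@10 c4@14 c3@21, authorship 1212121212.444..33333.....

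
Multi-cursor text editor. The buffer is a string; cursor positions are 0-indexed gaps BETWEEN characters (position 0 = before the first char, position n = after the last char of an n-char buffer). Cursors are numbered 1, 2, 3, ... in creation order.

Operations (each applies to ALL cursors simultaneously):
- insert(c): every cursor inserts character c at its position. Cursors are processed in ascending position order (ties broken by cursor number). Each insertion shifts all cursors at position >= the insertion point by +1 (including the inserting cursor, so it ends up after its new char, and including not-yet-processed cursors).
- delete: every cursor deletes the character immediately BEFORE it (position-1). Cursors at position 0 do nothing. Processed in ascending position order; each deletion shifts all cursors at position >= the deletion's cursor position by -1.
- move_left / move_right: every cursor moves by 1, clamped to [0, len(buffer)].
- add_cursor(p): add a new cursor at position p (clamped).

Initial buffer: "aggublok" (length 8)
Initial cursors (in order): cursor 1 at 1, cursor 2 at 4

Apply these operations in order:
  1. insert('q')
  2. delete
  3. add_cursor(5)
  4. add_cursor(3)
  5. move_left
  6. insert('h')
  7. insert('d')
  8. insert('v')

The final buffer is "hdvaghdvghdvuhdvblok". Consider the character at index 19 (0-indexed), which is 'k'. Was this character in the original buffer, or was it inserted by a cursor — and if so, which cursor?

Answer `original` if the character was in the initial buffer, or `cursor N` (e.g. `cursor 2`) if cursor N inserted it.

After op 1 (insert('q')): buffer="aqgguqblok" (len 10), cursors c1@2 c2@6, authorship .1...2....
After op 2 (delete): buffer="aggublok" (len 8), cursors c1@1 c2@4, authorship ........
After op 3 (add_cursor(5)): buffer="aggublok" (len 8), cursors c1@1 c2@4 c3@5, authorship ........
After op 4 (add_cursor(3)): buffer="aggublok" (len 8), cursors c1@1 c4@3 c2@4 c3@5, authorship ........
After op 5 (move_left): buffer="aggublok" (len 8), cursors c1@0 c4@2 c2@3 c3@4, authorship ........
After op 6 (insert('h')): buffer="haghghuhblok" (len 12), cursors c1@1 c4@4 c2@6 c3@8, authorship 1..4.2.3....
After op 7 (insert('d')): buffer="hdaghdghduhdblok" (len 16), cursors c1@2 c4@6 c2@9 c3@12, authorship 11..44.22.33....
After op 8 (insert('v')): buffer="hdvaghdvghdvuhdvblok" (len 20), cursors c1@3 c4@8 c2@12 c3@16, authorship 111..444.222.333....
Authorship (.=original, N=cursor N): 1 1 1 . . 4 4 4 . 2 2 2 . 3 3 3 . . . .
Index 19: author = original

Answer: original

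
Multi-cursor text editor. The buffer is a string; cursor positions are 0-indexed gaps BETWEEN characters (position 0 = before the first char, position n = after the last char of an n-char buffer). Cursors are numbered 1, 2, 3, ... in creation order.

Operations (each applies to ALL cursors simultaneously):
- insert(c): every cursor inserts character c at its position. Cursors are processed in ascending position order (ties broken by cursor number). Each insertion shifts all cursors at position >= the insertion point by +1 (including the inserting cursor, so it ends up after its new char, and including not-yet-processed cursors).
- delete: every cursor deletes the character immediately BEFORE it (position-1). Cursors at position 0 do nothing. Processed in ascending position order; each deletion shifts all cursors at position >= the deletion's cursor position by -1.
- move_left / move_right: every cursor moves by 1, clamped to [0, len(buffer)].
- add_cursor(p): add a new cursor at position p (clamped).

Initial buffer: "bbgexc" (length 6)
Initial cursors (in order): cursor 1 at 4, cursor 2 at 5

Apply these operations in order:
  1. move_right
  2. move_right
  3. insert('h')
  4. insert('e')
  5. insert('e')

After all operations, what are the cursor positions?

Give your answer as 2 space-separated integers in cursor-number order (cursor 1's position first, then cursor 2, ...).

After op 1 (move_right): buffer="bbgexc" (len 6), cursors c1@5 c2@6, authorship ......
After op 2 (move_right): buffer="bbgexc" (len 6), cursors c1@6 c2@6, authorship ......
After op 3 (insert('h')): buffer="bbgexchh" (len 8), cursors c1@8 c2@8, authorship ......12
After op 4 (insert('e')): buffer="bbgexchhee" (len 10), cursors c1@10 c2@10, authorship ......1212
After op 5 (insert('e')): buffer="bbgexchheeee" (len 12), cursors c1@12 c2@12, authorship ......121212

Answer: 12 12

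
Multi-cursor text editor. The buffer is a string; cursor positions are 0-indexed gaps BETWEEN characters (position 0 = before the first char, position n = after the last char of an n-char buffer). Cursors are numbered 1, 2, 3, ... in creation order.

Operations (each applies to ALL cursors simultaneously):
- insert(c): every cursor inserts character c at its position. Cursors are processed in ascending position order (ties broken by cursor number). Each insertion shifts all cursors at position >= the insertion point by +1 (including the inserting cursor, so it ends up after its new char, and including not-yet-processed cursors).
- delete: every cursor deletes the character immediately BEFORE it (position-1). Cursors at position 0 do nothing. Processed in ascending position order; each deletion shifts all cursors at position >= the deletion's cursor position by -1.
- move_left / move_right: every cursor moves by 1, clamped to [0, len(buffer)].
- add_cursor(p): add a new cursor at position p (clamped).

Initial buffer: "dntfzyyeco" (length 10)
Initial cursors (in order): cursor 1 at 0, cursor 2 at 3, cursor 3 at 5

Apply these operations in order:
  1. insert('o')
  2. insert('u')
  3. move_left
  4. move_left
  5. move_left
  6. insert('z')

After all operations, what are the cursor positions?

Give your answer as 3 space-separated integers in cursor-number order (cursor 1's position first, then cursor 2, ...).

Answer: 1 6 11

Derivation:
After op 1 (insert('o')): buffer="odntofzoyyeco" (len 13), cursors c1@1 c2@5 c3@8, authorship 1...2..3.....
After op 2 (insert('u')): buffer="oudntoufzouyyeco" (len 16), cursors c1@2 c2@7 c3@11, authorship 11...22..33.....
After op 3 (move_left): buffer="oudntoufzouyyeco" (len 16), cursors c1@1 c2@6 c3@10, authorship 11...22..33.....
After op 4 (move_left): buffer="oudntoufzouyyeco" (len 16), cursors c1@0 c2@5 c3@9, authorship 11...22..33.....
After op 5 (move_left): buffer="oudntoufzouyyeco" (len 16), cursors c1@0 c2@4 c3@8, authorship 11...22..33.....
After op 6 (insert('z')): buffer="zoudnztoufzzouyyeco" (len 19), cursors c1@1 c2@6 c3@11, authorship 111..2.22.3.33.....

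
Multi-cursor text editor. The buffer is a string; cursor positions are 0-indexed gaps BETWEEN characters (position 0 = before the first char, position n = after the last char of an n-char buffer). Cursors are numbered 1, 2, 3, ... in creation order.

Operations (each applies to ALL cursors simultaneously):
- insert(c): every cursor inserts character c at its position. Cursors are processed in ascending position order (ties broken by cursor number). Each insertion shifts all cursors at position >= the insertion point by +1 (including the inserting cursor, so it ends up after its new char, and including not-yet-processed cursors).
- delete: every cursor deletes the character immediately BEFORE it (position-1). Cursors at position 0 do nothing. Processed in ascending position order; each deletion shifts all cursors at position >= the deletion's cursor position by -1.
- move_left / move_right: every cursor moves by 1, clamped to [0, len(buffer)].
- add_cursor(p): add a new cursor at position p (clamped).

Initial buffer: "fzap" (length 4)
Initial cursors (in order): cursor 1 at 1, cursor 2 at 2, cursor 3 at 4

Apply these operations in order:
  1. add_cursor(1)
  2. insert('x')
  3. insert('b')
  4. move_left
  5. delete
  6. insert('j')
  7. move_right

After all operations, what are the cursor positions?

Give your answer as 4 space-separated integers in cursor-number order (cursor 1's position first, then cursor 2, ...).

After op 1 (add_cursor(1)): buffer="fzap" (len 4), cursors c1@1 c4@1 c2@2 c3@4, authorship ....
After op 2 (insert('x')): buffer="fxxzxapx" (len 8), cursors c1@3 c4@3 c2@5 c3@8, authorship .14.2..3
After op 3 (insert('b')): buffer="fxxbbzxbapxb" (len 12), cursors c1@5 c4@5 c2@8 c3@12, authorship .1414.22..33
After op 4 (move_left): buffer="fxxbbzxbapxb" (len 12), cursors c1@4 c4@4 c2@7 c3@11, authorship .1414.22..33
After op 5 (delete): buffer="fxbzbapb" (len 8), cursors c1@2 c4@2 c2@4 c3@7, authorship .14.2..3
After op 6 (insert('j')): buffer="fxjjbzjbapjb" (len 12), cursors c1@4 c4@4 c2@7 c3@11, authorship .1144.22..33
After op 7 (move_right): buffer="fxjjbzjbapjb" (len 12), cursors c1@5 c4@5 c2@8 c3@12, authorship .1144.22..33

Answer: 5 8 12 5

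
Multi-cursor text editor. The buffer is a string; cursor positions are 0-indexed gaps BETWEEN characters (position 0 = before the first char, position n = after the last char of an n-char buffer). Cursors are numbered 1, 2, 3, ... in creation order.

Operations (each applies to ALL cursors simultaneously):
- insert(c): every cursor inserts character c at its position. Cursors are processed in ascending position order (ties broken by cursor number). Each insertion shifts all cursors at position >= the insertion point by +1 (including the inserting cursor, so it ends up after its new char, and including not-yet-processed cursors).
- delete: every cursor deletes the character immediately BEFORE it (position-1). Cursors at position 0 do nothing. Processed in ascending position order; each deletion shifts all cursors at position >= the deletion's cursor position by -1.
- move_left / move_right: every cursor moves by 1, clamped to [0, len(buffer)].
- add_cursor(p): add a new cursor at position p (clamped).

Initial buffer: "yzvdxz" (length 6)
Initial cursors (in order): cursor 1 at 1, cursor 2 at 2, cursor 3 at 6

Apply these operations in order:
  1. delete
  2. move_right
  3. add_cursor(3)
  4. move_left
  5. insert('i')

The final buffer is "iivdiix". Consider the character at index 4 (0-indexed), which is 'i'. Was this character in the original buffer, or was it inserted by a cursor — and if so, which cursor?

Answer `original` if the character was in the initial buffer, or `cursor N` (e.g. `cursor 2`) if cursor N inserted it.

Answer: cursor 3

Derivation:
After op 1 (delete): buffer="vdx" (len 3), cursors c1@0 c2@0 c3@3, authorship ...
After op 2 (move_right): buffer="vdx" (len 3), cursors c1@1 c2@1 c3@3, authorship ...
After op 3 (add_cursor(3)): buffer="vdx" (len 3), cursors c1@1 c2@1 c3@3 c4@3, authorship ...
After op 4 (move_left): buffer="vdx" (len 3), cursors c1@0 c2@0 c3@2 c4@2, authorship ...
After op 5 (insert('i')): buffer="iivdiix" (len 7), cursors c1@2 c2@2 c3@6 c4@6, authorship 12..34.
Authorship (.=original, N=cursor N): 1 2 . . 3 4 .
Index 4: author = 3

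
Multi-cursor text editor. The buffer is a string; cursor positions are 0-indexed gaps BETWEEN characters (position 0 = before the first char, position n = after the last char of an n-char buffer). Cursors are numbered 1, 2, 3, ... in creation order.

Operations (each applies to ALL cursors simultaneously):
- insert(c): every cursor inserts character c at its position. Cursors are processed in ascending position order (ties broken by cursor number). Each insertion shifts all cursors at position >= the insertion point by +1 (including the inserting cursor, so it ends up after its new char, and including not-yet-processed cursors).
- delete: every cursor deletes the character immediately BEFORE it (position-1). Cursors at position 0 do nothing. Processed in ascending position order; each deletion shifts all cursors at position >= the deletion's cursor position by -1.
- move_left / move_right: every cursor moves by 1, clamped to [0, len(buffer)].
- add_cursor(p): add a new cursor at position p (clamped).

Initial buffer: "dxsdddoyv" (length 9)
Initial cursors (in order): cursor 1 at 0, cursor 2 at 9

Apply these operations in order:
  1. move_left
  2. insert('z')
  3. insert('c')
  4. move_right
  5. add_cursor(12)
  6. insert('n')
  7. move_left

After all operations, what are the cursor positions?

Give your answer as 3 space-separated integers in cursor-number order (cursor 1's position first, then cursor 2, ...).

Answer: 3 15 13

Derivation:
After op 1 (move_left): buffer="dxsdddoyv" (len 9), cursors c1@0 c2@8, authorship .........
After op 2 (insert('z')): buffer="zdxsdddoyzv" (len 11), cursors c1@1 c2@10, authorship 1........2.
After op 3 (insert('c')): buffer="zcdxsdddoyzcv" (len 13), cursors c1@2 c2@12, authorship 11........22.
After op 4 (move_right): buffer="zcdxsdddoyzcv" (len 13), cursors c1@3 c2@13, authorship 11........22.
After op 5 (add_cursor(12)): buffer="zcdxsdddoyzcv" (len 13), cursors c1@3 c3@12 c2@13, authorship 11........22.
After op 6 (insert('n')): buffer="zcdnxsdddoyzcnvn" (len 16), cursors c1@4 c3@14 c2@16, authorship 11.1.......223.2
After op 7 (move_left): buffer="zcdnxsdddoyzcnvn" (len 16), cursors c1@3 c3@13 c2@15, authorship 11.1.......223.2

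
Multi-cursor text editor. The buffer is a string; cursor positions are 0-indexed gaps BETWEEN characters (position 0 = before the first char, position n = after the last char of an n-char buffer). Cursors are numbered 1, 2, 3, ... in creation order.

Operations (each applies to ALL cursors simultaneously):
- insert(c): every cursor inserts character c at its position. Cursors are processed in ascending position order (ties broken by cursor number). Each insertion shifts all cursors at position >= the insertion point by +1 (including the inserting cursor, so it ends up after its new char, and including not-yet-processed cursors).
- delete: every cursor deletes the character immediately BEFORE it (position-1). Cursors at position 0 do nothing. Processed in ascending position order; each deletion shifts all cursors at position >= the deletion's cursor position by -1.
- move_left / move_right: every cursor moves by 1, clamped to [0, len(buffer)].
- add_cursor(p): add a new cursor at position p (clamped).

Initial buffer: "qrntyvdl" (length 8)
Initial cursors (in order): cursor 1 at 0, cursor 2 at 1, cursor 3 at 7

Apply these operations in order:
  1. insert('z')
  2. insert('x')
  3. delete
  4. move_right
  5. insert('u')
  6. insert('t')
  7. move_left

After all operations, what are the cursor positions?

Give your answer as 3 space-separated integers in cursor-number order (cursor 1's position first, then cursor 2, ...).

Answer: 3 7 16

Derivation:
After op 1 (insert('z')): buffer="zqzrntyvdzl" (len 11), cursors c1@1 c2@3 c3@10, authorship 1.2......3.
After op 2 (insert('x')): buffer="zxqzxrntyvdzxl" (len 14), cursors c1@2 c2@5 c3@13, authorship 11.22......33.
After op 3 (delete): buffer="zqzrntyvdzl" (len 11), cursors c1@1 c2@3 c3@10, authorship 1.2......3.
After op 4 (move_right): buffer="zqzrntyvdzl" (len 11), cursors c1@2 c2@4 c3@11, authorship 1.2......3.
After op 5 (insert('u')): buffer="zquzruntyvdzlu" (len 14), cursors c1@3 c2@6 c3@14, authorship 1.12.2.....3.3
After op 6 (insert('t')): buffer="zqutzrutntyvdzlut" (len 17), cursors c1@4 c2@8 c3@17, authorship 1.112.22.....3.33
After op 7 (move_left): buffer="zqutzrutntyvdzlut" (len 17), cursors c1@3 c2@7 c3@16, authorship 1.112.22.....3.33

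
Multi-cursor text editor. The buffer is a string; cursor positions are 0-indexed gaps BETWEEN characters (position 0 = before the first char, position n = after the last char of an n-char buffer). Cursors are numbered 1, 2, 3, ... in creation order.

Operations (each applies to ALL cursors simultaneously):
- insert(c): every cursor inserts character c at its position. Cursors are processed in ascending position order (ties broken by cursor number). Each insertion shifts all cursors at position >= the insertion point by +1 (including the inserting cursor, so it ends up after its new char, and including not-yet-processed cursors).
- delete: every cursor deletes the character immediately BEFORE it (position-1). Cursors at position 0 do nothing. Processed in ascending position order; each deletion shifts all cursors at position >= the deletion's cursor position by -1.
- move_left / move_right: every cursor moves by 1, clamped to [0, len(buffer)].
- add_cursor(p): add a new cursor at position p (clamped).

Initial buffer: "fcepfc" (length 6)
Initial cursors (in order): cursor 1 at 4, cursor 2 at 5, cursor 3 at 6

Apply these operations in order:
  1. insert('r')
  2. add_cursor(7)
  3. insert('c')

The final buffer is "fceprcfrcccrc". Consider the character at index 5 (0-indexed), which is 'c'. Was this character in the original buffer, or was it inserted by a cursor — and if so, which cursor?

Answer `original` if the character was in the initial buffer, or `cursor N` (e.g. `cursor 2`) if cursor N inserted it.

After op 1 (insert('r')): buffer="fceprfrcr" (len 9), cursors c1@5 c2@7 c3@9, authorship ....1.2.3
After op 2 (add_cursor(7)): buffer="fceprfrcr" (len 9), cursors c1@5 c2@7 c4@7 c3@9, authorship ....1.2.3
After op 3 (insert('c')): buffer="fceprcfrcccrc" (len 13), cursors c1@6 c2@10 c4@10 c3@13, authorship ....11.224.33
Authorship (.=original, N=cursor N): . . . . 1 1 . 2 2 4 . 3 3
Index 5: author = 1

Answer: cursor 1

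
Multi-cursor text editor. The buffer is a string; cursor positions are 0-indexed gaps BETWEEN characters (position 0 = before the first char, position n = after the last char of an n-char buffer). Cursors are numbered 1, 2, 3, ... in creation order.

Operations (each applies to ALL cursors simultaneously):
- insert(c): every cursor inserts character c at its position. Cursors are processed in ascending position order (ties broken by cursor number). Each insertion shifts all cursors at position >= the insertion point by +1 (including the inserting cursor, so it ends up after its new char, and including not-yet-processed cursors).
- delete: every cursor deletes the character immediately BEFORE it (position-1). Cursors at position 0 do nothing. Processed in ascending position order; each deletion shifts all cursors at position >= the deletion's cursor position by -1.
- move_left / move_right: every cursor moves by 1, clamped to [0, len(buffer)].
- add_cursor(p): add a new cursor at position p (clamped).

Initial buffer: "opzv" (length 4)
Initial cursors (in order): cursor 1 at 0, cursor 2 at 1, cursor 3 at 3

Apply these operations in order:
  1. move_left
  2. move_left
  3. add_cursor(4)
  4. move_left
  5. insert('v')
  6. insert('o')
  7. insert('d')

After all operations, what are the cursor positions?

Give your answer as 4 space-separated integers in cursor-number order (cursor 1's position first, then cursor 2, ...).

After op 1 (move_left): buffer="opzv" (len 4), cursors c1@0 c2@0 c3@2, authorship ....
After op 2 (move_left): buffer="opzv" (len 4), cursors c1@0 c2@0 c3@1, authorship ....
After op 3 (add_cursor(4)): buffer="opzv" (len 4), cursors c1@0 c2@0 c3@1 c4@4, authorship ....
After op 4 (move_left): buffer="opzv" (len 4), cursors c1@0 c2@0 c3@0 c4@3, authorship ....
After op 5 (insert('v')): buffer="vvvopzvv" (len 8), cursors c1@3 c2@3 c3@3 c4@7, authorship 123...4.
After op 6 (insert('o')): buffer="vvvoooopzvov" (len 12), cursors c1@6 c2@6 c3@6 c4@11, authorship 123123...44.
After op 7 (insert('d')): buffer="vvvooodddopzvodv" (len 16), cursors c1@9 c2@9 c3@9 c4@15, authorship 123123123...444.

Answer: 9 9 9 15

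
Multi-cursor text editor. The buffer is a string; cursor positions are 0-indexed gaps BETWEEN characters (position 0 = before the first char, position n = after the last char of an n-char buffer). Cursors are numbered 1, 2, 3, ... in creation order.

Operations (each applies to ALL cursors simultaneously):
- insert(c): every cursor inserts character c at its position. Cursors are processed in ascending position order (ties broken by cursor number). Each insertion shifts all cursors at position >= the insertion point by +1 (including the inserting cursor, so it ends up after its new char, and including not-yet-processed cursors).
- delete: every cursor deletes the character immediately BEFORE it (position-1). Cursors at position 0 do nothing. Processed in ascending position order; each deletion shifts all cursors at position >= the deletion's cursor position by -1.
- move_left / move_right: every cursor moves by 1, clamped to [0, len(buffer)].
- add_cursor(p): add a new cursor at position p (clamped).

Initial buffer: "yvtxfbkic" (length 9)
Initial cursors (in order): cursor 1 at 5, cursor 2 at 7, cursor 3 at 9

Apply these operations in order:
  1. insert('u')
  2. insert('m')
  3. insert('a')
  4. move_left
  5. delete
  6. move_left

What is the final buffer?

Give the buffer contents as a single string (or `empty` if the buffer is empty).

Answer: yvtxfuabkuaicua

Derivation:
After op 1 (insert('u')): buffer="yvtxfubkuicu" (len 12), cursors c1@6 c2@9 c3@12, authorship .....1..2..3
After op 2 (insert('m')): buffer="yvtxfumbkumicum" (len 15), cursors c1@7 c2@11 c3@15, authorship .....11..22..33
After op 3 (insert('a')): buffer="yvtxfumabkumaicuma" (len 18), cursors c1@8 c2@13 c3@18, authorship .....111..222..333
After op 4 (move_left): buffer="yvtxfumabkumaicuma" (len 18), cursors c1@7 c2@12 c3@17, authorship .....111..222..333
After op 5 (delete): buffer="yvtxfuabkuaicua" (len 15), cursors c1@6 c2@10 c3@14, authorship .....11..22..33
After op 6 (move_left): buffer="yvtxfuabkuaicua" (len 15), cursors c1@5 c2@9 c3@13, authorship .....11..22..33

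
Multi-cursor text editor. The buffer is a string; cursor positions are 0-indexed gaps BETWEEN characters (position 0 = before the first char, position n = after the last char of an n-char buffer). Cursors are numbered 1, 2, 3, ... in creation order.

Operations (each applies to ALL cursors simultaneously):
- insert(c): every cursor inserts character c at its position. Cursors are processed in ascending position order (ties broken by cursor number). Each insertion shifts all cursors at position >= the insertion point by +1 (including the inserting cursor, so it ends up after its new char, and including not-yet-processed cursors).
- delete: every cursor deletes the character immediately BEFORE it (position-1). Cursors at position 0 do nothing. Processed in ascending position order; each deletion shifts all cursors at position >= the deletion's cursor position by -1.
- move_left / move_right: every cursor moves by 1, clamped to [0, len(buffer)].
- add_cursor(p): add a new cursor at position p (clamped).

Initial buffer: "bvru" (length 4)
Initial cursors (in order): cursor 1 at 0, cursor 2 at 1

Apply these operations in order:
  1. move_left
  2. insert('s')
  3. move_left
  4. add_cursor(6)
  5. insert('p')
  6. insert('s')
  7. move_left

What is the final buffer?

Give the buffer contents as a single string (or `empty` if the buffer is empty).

After op 1 (move_left): buffer="bvru" (len 4), cursors c1@0 c2@0, authorship ....
After op 2 (insert('s')): buffer="ssbvru" (len 6), cursors c1@2 c2@2, authorship 12....
After op 3 (move_left): buffer="ssbvru" (len 6), cursors c1@1 c2@1, authorship 12....
After op 4 (add_cursor(6)): buffer="ssbvru" (len 6), cursors c1@1 c2@1 c3@6, authorship 12....
After op 5 (insert('p')): buffer="sppsbvrup" (len 9), cursors c1@3 c2@3 c3@9, authorship 1122....3
After op 6 (insert('s')): buffer="sppsssbvrups" (len 12), cursors c1@5 c2@5 c3@12, authorship 112122....33
After op 7 (move_left): buffer="sppsssbvrups" (len 12), cursors c1@4 c2@4 c3@11, authorship 112122....33

Answer: sppsssbvrups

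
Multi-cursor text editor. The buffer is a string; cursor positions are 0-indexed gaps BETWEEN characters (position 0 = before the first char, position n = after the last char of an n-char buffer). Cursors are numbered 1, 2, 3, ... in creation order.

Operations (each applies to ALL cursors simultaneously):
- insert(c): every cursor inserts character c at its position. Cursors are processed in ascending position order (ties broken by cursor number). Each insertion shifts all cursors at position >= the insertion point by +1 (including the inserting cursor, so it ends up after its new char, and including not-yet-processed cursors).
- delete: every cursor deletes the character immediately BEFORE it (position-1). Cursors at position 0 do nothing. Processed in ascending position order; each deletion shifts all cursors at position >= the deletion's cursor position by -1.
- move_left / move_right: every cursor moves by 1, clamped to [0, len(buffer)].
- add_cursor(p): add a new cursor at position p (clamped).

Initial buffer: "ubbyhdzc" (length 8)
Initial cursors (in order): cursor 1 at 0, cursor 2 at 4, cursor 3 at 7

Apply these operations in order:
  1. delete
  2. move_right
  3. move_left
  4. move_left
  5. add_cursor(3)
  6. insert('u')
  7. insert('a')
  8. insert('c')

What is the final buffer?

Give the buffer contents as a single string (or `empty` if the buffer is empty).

After op 1 (delete): buffer="ubbhdc" (len 6), cursors c1@0 c2@3 c3@5, authorship ......
After op 2 (move_right): buffer="ubbhdc" (len 6), cursors c1@1 c2@4 c3@6, authorship ......
After op 3 (move_left): buffer="ubbhdc" (len 6), cursors c1@0 c2@3 c3@5, authorship ......
After op 4 (move_left): buffer="ubbhdc" (len 6), cursors c1@0 c2@2 c3@4, authorship ......
After op 5 (add_cursor(3)): buffer="ubbhdc" (len 6), cursors c1@0 c2@2 c4@3 c3@4, authorship ......
After op 6 (insert('u')): buffer="uububuhudc" (len 10), cursors c1@1 c2@4 c4@6 c3@8, authorship 1..2.4.3..
After op 7 (insert('a')): buffer="uaubuabuahuadc" (len 14), cursors c1@2 c2@6 c4@9 c3@12, authorship 11..22.44.33..
After op 8 (insert('c')): buffer="uacubuacbuachuacdc" (len 18), cursors c1@3 c2@8 c4@12 c3@16, authorship 111..222.444.333..

Answer: uacubuacbuachuacdc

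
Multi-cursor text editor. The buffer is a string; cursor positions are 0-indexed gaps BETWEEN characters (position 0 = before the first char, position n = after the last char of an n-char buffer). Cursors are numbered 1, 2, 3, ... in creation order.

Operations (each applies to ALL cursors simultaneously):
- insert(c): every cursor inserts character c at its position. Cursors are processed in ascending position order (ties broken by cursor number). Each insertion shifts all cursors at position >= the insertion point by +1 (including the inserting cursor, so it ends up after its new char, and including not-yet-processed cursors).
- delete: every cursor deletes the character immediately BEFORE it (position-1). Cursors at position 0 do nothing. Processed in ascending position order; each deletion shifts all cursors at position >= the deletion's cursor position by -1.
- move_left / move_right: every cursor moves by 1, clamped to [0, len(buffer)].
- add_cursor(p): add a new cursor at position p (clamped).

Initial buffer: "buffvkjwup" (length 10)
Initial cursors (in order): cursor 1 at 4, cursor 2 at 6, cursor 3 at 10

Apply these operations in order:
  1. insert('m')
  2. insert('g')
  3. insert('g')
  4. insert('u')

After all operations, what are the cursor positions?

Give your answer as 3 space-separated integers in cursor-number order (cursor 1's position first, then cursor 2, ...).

Answer: 8 14 22

Derivation:
After op 1 (insert('m')): buffer="buffmvkmjwupm" (len 13), cursors c1@5 c2@8 c3@13, authorship ....1..2....3
After op 2 (insert('g')): buffer="buffmgvkmgjwupmg" (len 16), cursors c1@6 c2@10 c3@16, authorship ....11..22....33
After op 3 (insert('g')): buffer="buffmggvkmggjwupmgg" (len 19), cursors c1@7 c2@12 c3@19, authorship ....111..222....333
After op 4 (insert('u')): buffer="buffmgguvkmggujwupmggu" (len 22), cursors c1@8 c2@14 c3@22, authorship ....1111..2222....3333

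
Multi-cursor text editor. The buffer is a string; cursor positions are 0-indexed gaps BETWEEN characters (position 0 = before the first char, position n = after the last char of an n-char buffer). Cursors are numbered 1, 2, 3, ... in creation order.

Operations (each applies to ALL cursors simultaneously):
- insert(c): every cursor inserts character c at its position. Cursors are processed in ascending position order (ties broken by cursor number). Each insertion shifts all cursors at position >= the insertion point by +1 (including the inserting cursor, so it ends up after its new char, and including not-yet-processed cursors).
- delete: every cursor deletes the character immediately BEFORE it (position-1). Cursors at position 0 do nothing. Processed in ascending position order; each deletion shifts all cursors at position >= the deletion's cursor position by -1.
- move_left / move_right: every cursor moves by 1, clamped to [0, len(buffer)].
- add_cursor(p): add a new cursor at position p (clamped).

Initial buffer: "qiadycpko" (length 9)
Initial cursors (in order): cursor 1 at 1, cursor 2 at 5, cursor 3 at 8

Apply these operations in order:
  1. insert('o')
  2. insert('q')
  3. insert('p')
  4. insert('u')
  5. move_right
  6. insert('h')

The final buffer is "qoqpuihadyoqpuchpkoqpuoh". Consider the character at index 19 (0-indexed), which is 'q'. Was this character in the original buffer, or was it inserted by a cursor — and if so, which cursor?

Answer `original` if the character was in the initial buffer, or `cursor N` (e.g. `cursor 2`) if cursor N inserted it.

Answer: cursor 3

Derivation:
After op 1 (insert('o')): buffer="qoiadyocpkoo" (len 12), cursors c1@2 c2@7 c3@11, authorship .1....2...3.
After op 2 (insert('q')): buffer="qoqiadyoqcpkoqo" (len 15), cursors c1@3 c2@9 c3@14, authorship .11....22...33.
After op 3 (insert('p')): buffer="qoqpiadyoqpcpkoqpo" (len 18), cursors c1@4 c2@11 c3@17, authorship .111....222...333.
After op 4 (insert('u')): buffer="qoqpuiadyoqpucpkoqpuo" (len 21), cursors c1@5 c2@13 c3@20, authorship .1111....2222...3333.
After op 5 (move_right): buffer="qoqpuiadyoqpucpkoqpuo" (len 21), cursors c1@6 c2@14 c3@21, authorship .1111....2222...3333.
After op 6 (insert('h')): buffer="qoqpuihadyoqpuchpkoqpuoh" (len 24), cursors c1@7 c2@16 c3@24, authorship .1111.1...2222.2..3333.3
Authorship (.=original, N=cursor N): . 1 1 1 1 . 1 . . . 2 2 2 2 . 2 . . 3 3 3 3 . 3
Index 19: author = 3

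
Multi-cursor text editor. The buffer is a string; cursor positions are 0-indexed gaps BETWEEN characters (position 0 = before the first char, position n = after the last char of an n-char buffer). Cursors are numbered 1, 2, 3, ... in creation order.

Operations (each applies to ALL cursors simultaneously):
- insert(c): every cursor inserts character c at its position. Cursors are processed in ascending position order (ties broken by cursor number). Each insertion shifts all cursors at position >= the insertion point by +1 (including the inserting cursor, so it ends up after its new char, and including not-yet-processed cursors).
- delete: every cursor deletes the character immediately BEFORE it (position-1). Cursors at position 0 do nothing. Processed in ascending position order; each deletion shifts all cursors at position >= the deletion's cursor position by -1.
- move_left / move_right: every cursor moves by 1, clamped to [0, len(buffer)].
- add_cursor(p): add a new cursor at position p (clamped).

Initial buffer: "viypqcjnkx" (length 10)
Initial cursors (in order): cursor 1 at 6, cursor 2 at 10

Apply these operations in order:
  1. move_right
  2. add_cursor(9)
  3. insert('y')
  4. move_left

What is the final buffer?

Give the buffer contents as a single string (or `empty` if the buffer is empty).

After op 1 (move_right): buffer="viypqcjnkx" (len 10), cursors c1@7 c2@10, authorship ..........
After op 2 (add_cursor(9)): buffer="viypqcjnkx" (len 10), cursors c1@7 c3@9 c2@10, authorship ..........
After op 3 (insert('y')): buffer="viypqcjynkyxy" (len 13), cursors c1@8 c3@11 c2@13, authorship .......1..3.2
After op 4 (move_left): buffer="viypqcjynkyxy" (len 13), cursors c1@7 c3@10 c2@12, authorship .......1..3.2

Answer: viypqcjynkyxy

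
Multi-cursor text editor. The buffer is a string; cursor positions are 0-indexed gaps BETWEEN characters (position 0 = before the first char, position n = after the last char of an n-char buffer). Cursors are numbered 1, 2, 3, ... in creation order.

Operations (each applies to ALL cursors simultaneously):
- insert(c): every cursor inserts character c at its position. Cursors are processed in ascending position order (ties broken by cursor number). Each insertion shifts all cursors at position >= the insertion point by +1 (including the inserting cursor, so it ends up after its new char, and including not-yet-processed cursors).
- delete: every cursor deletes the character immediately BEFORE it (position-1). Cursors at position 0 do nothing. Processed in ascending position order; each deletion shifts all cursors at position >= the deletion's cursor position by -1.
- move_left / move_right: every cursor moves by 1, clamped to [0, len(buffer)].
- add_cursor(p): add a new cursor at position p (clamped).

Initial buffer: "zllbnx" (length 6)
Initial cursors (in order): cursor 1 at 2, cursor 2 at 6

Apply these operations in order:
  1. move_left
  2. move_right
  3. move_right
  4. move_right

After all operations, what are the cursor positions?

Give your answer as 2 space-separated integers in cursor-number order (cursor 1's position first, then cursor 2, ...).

After op 1 (move_left): buffer="zllbnx" (len 6), cursors c1@1 c2@5, authorship ......
After op 2 (move_right): buffer="zllbnx" (len 6), cursors c1@2 c2@6, authorship ......
After op 3 (move_right): buffer="zllbnx" (len 6), cursors c1@3 c2@6, authorship ......
After op 4 (move_right): buffer="zllbnx" (len 6), cursors c1@4 c2@6, authorship ......

Answer: 4 6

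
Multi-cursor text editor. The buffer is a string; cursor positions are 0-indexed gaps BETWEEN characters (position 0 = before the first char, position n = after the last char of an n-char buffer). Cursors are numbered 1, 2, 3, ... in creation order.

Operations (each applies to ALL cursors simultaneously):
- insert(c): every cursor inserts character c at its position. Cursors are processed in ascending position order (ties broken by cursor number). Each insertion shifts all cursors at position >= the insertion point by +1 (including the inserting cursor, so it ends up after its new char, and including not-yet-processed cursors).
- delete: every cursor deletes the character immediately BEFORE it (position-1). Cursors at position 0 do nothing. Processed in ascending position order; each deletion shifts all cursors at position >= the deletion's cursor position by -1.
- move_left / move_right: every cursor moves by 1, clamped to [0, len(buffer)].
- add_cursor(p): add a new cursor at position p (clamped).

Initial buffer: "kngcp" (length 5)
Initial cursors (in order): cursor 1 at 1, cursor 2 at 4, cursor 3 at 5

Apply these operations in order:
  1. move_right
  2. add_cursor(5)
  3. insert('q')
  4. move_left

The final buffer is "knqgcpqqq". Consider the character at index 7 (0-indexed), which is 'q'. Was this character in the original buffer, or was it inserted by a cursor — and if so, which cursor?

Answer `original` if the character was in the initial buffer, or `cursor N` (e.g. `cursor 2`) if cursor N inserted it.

Answer: cursor 3

Derivation:
After op 1 (move_right): buffer="kngcp" (len 5), cursors c1@2 c2@5 c3@5, authorship .....
After op 2 (add_cursor(5)): buffer="kngcp" (len 5), cursors c1@2 c2@5 c3@5 c4@5, authorship .....
After op 3 (insert('q')): buffer="knqgcpqqq" (len 9), cursors c1@3 c2@9 c3@9 c4@9, authorship ..1...234
After op 4 (move_left): buffer="knqgcpqqq" (len 9), cursors c1@2 c2@8 c3@8 c4@8, authorship ..1...234
Authorship (.=original, N=cursor N): . . 1 . . . 2 3 4
Index 7: author = 3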